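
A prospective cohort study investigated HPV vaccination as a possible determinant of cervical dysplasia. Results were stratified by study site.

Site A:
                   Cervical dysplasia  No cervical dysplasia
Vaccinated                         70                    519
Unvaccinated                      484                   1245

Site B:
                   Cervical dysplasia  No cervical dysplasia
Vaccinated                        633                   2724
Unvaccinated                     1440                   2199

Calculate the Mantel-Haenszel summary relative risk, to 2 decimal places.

RR_MH = Σ(aᵢ·n₀ᵢ/nᵢ) / Σ(cᵢ·n₁ᵢ/nᵢ), with n₁ᵢ = aᵢ+bᵢ (exposed), n₀ᵢ = cᵢ+dᵢ (unexposed), nᵢ = n₁ᵢ+n₀ᵢ.
Stratum 1 (Site A): n₁ = 589, n₀ = 1729, n = 2318; a·n₀/n = 70·1729/2318 = 52.2131; c·n₁/n = 484·589/2318 = 122.9836
Stratum 2 (Site B): n₁ = 3357, n₀ = 3639, n = 6996; a·n₀/n = 633·3639/6996 = 329.2577; c·n₁/n = 1440·3357/6996 = 690.9777
RR_MH = (52.2131 + 329.2577) / (122.9836 + 690.9777) = 381.4708 / 813.9613 = 0.46866

0.47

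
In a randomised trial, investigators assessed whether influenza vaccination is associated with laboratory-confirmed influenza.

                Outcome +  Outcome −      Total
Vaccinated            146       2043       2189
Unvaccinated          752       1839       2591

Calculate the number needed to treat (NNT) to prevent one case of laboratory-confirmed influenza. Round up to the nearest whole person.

5

Risk in treated group = 146/2189 = 0.06670; risk in control = 752/2591 = 0.29024.
Absolute risk reduction = 0.29024 − 0.06670 = 0.22354
NNT = 1 / ARR = 1 / 0.22354 = 4.474 → round up → 5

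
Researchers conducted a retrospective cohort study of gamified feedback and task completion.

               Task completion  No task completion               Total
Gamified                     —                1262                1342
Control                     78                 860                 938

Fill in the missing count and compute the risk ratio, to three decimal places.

The missing cell is in the exposed row: 1342 − 1262 = 80.
So a = 80, b = 1262, c = 78, d = 860.
RR = [a/(a+b)] / [c/(c+d)] = (80/1342) / (78/938) = 0.05961/0.08316 = 0.71688

0.717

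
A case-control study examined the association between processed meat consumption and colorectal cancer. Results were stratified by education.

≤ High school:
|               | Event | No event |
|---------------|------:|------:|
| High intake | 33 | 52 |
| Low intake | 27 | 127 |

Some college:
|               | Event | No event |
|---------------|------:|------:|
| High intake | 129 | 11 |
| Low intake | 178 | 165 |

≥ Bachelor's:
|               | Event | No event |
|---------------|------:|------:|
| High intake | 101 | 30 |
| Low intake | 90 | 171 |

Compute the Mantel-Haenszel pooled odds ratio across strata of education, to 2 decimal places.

6.28

OR_MH = Σ(aᵢdᵢ/nᵢ) / Σ(bᵢcᵢ/nᵢ), where nᵢ is the stratum total.
Stratum 1 (≤ High school): n = 239; a·d/n = 33·127/239 = 17.5356; b·c/n = 52·27/239 = 5.8745
Stratum 2 (Some college): n = 483; a·d/n = 129·165/483 = 44.0683; b·c/n = 11·178/483 = 4.0538
Stratum 3 (≥ Bachelor's): n = 392; a·d/n = 101·171/392 = 44.0587; b·c/n = 30·90/392 = 6.8878
OR_MH = (17.5356 + 44.0683 + 44.0587) / (5.8745 + 4.0538 + 6.8878) = 105.6626 / 16.8161 = 6.28343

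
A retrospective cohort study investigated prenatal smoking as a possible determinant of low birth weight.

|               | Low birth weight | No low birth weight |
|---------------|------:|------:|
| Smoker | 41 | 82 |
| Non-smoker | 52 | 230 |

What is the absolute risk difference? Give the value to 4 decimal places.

Cells: a = 41, b = 82, c = 52, d = 230.
Risk in exposed = 41/123 = 0.333333; risk in unexposed = 52/282 = 0.184397.
Risk difference = 0.333333 − 0.184397 = 0.148936

0.1489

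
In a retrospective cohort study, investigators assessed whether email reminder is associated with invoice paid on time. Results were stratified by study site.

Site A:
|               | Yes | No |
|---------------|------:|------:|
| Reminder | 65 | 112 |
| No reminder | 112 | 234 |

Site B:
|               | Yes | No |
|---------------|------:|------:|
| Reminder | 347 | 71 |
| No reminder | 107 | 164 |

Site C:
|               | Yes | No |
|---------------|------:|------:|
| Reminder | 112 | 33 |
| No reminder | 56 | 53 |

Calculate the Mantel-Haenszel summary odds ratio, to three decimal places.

OR_MH = Σ(aᵢdᵢ/nᵢ) / Σ(bᵢcᵢ/nᵢ), where nᵢ is the stratum total.
Stratum 1 (Site A): n = 523; a·d/n = 65·234/523 = 29.0822; b·c/n = 112·112/523 = 23.9847
Stratum 2 (Site B): n = 689; a·d/n = 347·164/689 = 82.5951; b·c/n = 71·107/689 = 11.0261
Stratum 3 (Site C): n = 254; a·d/n = 112·53/254 = 23.3701; b·c/n = 33·56/254 = 7.2756
OR_MH = (29.0822 + 82.5951 + 23.3701) / (23.9847 + 11.0261 + 7.2756) = 135.0474 / 42.2864 = 3.19363

3.194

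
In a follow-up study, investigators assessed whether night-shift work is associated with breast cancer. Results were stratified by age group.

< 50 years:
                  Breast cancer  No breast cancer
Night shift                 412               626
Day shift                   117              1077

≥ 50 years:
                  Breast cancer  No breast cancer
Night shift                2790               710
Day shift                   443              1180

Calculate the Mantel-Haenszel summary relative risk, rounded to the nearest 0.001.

3.093

RR_MH = Σ(aᵢ·n₀ᵢ/nᵢ) / Σ(cᵢ·n₁ᵢ/nᵢ), with n₁ᵢ = aᵢ+bᵢ (exposed), n₀ᵢ = cᵢ+dᵢ (unexposed), nᵢ = n₁ᵢ+n₀ᵢ.
Stratum 1 (< 50 years): n₁ = 1038, n₀ = 1194, n = 2232; a·n₀/n = 412·1194/2232 = 220.3978; c·n₁/n = 117·1038/2232 = 54.4113
Stratum 2 (≥ 50 years): n₁ = 3500, n₀ = 1623, n = 5123; a·n₀/n = 2790·1623/5123 = 883.8903; c·n₁/n = 443·3500/5123 = 302.6547
RR_MH = (220.3978 + 883.8903) / (54.4113 + 302.6547) = 1104.2881 / 357.0660 = 3.09267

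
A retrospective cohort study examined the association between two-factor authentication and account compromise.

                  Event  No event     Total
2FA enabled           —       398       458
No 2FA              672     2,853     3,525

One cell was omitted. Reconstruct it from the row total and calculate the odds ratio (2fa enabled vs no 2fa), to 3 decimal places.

The missing cell is in the exposed row: 458 − 398 = 60.
So a = 60, b = 398, c = 672, d = 2853.
OR = (a·d)/(b·c) = (60 × 2853) / (398 × 672) = 171180 / 267456 = 0.64003

0.640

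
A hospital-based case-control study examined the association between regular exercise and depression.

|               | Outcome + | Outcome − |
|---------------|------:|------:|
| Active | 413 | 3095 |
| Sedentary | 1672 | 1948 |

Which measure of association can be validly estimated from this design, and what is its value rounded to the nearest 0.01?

Cells: a = 413, b = 3095, c = 1672, d = 1948.
This is a hospital-based case-control study: participants were sampled on outcome status, so risks in the source population cannot be estimated directly — relative risk is not valid here. The odds ratio is the appropriate measure.
OR = (a·d)/(b·c) = (413 × 1948) / (3095 × 1672) = 804524 / 5174840 = 0.15547

0.16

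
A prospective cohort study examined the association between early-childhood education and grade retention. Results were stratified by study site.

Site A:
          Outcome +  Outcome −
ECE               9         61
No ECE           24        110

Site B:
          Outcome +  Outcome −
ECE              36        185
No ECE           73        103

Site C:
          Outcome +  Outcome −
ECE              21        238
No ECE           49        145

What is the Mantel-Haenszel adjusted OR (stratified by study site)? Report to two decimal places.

0.31

OR_MH = Σ(aᵢdᵢ/nᵢ) / Σ(bᵢcᵢ/nᵢ), where nᵢ is the stratum total.
Stratum 1 (Site A): n = 204; a·d/n = 9·110/204 = 4.8529; b·c/n = 61·24/204 = 7.1765
Stratum 2 (Site B): n = 397; a·d/n = 36·103/397 = 9.3401; b·c/n = 185·73/397 = 34.0176
Stratum 3 (Site C): n = 453; a·d/n = 21·145/453 = 6.7219; b·c/n = 238·49/453 = 25.7439
OR_MH = (4.8529 + 9.3401 + 6.7219) / (7.1765 + 34.0176 + 25.7439) = 20.9148 / 66.9380 = 0.31245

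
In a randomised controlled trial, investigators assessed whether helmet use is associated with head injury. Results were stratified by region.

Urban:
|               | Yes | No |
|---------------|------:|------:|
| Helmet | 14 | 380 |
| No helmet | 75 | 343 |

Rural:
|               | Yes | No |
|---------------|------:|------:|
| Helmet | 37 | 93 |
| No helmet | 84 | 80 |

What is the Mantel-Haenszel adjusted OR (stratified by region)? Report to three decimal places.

OR_MH = Σ(aᵢdᵢ/nᵢ) / Σ(bᵢcᵢ/nᵢ), where nᵢ is the stratum total.
Stratum 1 (Urban): n = 812; a·d/n = 14·343/812 = 5.9138; b·c/n = 380·75/812 = 35.0985
Stratum 2 (Rural): n = 294; a·d/n = 37·80/294 = 10.0680; b·c/n = 93·84/294 = 26.5714
OR_MH = (5.9138 + 10.0680) / (35.0985 + 26.5714) = 15.9818 / 61.6700 = 0.25915

0.259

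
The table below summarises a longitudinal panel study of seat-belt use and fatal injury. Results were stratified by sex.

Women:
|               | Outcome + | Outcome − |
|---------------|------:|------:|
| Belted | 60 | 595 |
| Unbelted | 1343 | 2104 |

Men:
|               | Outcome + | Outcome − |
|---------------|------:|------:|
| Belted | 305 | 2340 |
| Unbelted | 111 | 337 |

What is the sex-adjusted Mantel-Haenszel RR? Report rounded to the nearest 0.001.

0.306

RR_MH = Σ(aᵢ·n₀ᵢ/nᵢ) / Σ(cᵢ·n₁ᵢ/nᵢ), with n₁ᵢ = aᵢ+bᵢ (exposed), n₀ᵢ = cᵢ+dᵢ (unexposed), nᵢ = n₁ᵢ+n₀ᵢ.
Stratum 1 (Women): n₁ = 655, n₀ = 3447, n = 4102; a·n₀/n = 60·3447/4102 = 50.4193; c·n₁/n = 1343·655/4102 = 214.4478
Stratum 2 (Men): n₁ = 2645, n₀ = 448, n = 3093; a·n₀/n = 305·448/3093 = 44.1772; c·n₁/n = 111·2645/3093 = 94.9224
RR_MH = (50.4193 + 44.1772) / (214.4478 + 94.9224) = 94.5965 / 309.3702 = 0.30577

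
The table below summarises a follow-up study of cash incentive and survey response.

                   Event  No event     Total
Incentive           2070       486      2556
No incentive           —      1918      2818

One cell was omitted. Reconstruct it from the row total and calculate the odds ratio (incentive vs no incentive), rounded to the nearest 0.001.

The missing cell is in the unexposed row: 2818 − 1918 = 900.
So a = 2070, b = 486, c = 900, d = 1918.
OR = (a·d)/(b·c) = (2070 × 1918) / (486 × 900) = 3970260 / 437400 = 9.07695

9.077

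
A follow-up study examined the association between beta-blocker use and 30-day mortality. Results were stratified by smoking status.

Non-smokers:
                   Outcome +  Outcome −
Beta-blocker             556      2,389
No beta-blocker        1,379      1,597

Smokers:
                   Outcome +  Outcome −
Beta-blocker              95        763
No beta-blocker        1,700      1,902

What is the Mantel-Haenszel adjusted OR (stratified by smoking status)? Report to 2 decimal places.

0.22

OR_MH = Σ(aᵢdᵢ/nᵢ) / Σ(bᵢcᵢ/nᵢ), where nᵢ is the stratum total.
Stratum 1 (Non-smokers): n = 5921; a·d/n = 556·1597/5921 = 149.9632; b·c/n = 2389·1379/5921 = 556.3977
Stratum 2 (Smokers): n = 4460; a·d/n = 95·1902/4460 = 40.5135; b·c/n = 763·1700/4460 = 290.8296
OR_MH = (149.9632 + 40.5135) / (556.3977 + 290.8296) = 190.4766 / 847.2273 = 0.22482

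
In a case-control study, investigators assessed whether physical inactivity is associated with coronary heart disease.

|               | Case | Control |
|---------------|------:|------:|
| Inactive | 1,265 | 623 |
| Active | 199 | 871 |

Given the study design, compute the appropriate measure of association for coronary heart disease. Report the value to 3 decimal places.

Cells: a = 1265, b = 623, c = 199, d = 871.
This is a case-control study: participants were sampled on outcome status, so risks in the source population cannot be estimated directly — relative risk is not valid here. The odds ratio is the appropriate measure.
OR = (a·d)/(b·c) = (1265 × 871) / (623 × 199) = 1101815 / 123977 = 8.88725

8.887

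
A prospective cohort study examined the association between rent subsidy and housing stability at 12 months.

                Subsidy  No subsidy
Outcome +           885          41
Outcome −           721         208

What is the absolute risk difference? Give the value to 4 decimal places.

0.3864

Reading the table with exposure as columns: a = 885 (Subsidy, case), b = 721 (Subsidy, non-case), c = 41 (No subsidy, case), d = 208.
Risk in exposed = 885/1606 = 0.551059; risk in unexposed = 41/249 = 0.164659.
Risk difference = 0.551059 − 0.164659 = 0.386400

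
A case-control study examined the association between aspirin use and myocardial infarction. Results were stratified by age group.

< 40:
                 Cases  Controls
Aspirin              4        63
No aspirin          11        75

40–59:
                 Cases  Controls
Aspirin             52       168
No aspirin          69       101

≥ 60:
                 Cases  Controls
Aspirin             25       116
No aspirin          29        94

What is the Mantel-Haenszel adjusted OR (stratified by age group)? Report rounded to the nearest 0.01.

0.52

OR_MH = Σ(aᵢdᵢ/nᵢ) / Σ(bᵢcᵢ/nᵢ), where nᵢ is the stratum total.
Stratum 1 (< 40): n = 153; a·d/n = 4·75/153 = 1.9608; b·c/n = 63·11/153 = 4.5294
Stratum 2 (40–59): n = 390; a·d/n = 52·101/390 = 13.4667; b·c/n = 168·69/390 = 29.7231
Stratum 3 (≥ 60): n = 264; a·d/n = 25·94/264 = 8.9015; b·c/n = 116·29/264 = 12.7424
OR_MH = (1.9608 + 13.4667 + 8.9015) / (4.5294 + 29.7231 + 12.7424) = 24.3290 / 46.9949 = 0.51769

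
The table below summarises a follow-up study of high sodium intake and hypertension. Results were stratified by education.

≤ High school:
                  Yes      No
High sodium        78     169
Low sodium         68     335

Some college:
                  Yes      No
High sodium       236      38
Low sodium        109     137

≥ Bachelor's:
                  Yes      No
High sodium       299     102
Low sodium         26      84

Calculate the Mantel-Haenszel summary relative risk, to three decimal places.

RR_MH = Σ(aᵢ·n₀ᵢ/nᵢ) / Σ(cᵢ·n₁ᵢ/nᵢ), with n₁ᵢ = aᵢ+bᵢ (exposed), n₀ᵢ = cᵢ+dᵢ (unexposed), nᵢ = n₁ᵢ+n₀ᵢ.
Stratum 1 (≤ High school): n₁ = 247, n₀ = 403, n = 650; a·n₀/n = 78·403/650 = 48.3600; c·n₁/n = 68·247/650 = 25.8400
Stratum 2 (Some college): n₁ = 274, n₀ = 246, n = 520; a·n₀/n = 236·246/520 = 111.6462; c·n₁/n = 109·274/520 = 57.4346
Stratum 3 (≥ Bachelor's): n₁ = 401, n₀ = 110, n = 511; a·n₀/n = 299·110/511 = 64.3640; c·n₁/n = 26·401/511 = 20.4031
RR_MH = (48.3600 + 111.6462 + 64.3640) / (25.8400 + 57.4346 + 20.4031) = 224.3701 / 103.6777 = 2.16411

2.164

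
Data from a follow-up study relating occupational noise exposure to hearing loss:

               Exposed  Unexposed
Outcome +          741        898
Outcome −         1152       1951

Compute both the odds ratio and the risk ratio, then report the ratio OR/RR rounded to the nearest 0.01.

1.13

Reading the table with exposure as columns: a = 741 (Exposed, case), b = 1152 (Exposed, non-case), c = 898 (Unexposed, case), d = 1951.
OR = (741·1951)/(1152·898) = 1445691/1034496 = 1.39748
Risk in exposed = 741/1893 = 0.39144; risk in unexposed = 898/2849 = 0.31520; RR = 1.24189
OR/RR = 1.39748 / 1.24189 = 1.12529
The outcome is not rare, so the OR lies further from 1 than the RR.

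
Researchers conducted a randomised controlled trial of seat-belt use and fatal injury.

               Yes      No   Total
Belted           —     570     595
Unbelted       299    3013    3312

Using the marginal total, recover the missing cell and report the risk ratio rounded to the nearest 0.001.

0.465

The missing cell is in the exposed row: 595 − 570 = 25.
So a = 25, b = 570, c = 299, d = 3013.
RR = [a/(a+b)] / [c/(c+d)] = (25/595) / (299/3312) = 0.04202/0.09028 = 0.46542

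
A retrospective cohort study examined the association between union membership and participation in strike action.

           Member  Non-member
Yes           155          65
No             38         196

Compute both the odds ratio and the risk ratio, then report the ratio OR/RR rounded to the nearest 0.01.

3.81

Reading the table with exposure as columns: a = 155 (Member, case), b = 38 (Member, non-case), c = 65 (Non-member, case), d = 196.
OR = (155·196)/(38·65) = 30380/2470 = 12.29960
Risk in exposed = 155/193 = 0.80311; risk in unexposed = 65/261 = 0.24904; RR = 3.22479
OR/RR = 12.29960 / 3.22479 = 3.81408
The outcome is not rare, so the OR lies further from 1 than the RR.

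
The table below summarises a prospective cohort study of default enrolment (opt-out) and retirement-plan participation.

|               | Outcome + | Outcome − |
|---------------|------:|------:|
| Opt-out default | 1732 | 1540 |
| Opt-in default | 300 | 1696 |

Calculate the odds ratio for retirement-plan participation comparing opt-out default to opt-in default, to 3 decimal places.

6.358

Cells: a = 1732, b = 1540, c = 300, d = 1696.
OR = (a·d)/(b·c) = (1732 × 1696) / (1540 × 300) = 2937472 / 462000 = 6.35816
The odds of retirement-plan participation are about 6.36 times as high in the opt-out default group.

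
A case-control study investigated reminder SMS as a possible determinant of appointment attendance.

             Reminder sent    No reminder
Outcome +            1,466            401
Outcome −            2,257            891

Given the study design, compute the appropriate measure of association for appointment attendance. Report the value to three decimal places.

Reading the table with exposure as columns: a = 1466 (Reminder sent, case), b = 2257 (Reminder sent, non-case), c = 401 (No reminder, case), d = 891.
This is a case-control study: participants were sampled on outcome status, so risks in the source population cannot be estimated directly — relative risk is not valid here. The odds ratio is the appropriate measure.
OR = (a·d)/(b·c) = (1466 × 891) / (2257 × 401) = 1306206 / 905057 = 1.44323

1.443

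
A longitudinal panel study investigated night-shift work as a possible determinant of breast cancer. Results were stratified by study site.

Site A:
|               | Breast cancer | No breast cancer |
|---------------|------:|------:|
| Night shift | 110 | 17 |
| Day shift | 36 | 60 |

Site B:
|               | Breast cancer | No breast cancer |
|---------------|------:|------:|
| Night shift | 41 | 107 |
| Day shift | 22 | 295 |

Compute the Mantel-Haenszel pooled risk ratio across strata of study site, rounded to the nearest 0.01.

RR_MH = Σ(aᵢ·n₀ᵢ/nᵢ) / Σ(cᵢ·n₁ᵢ/nᵢ), with n₁ᵢ = aᵢ+bᵢ (exposed), n₀ᵢ = cᵢ+dᵢ (unexposed), nᵢ = n₁ᵢ+n₀ᵢ.
Stratum 1 (Site A): n₁ = 127, n₀ = 96, n = 223; a·n₀/n = 110·96/223 = 47.3543; c·n₁/n = 36·127/223 = 20.5022
Stratum 2 (Site B): n₁ = 148, n₀ = 317, n = 465; a·n₀/n = 41·317/465 = 27.9505; c·n₁/n = 22·148/465 = 7.0022
RR_MH = (47.3543 + 27.9505) / (20.5022 + 7.0022) = 75.3048 / 27.5044 = 2.73792

2.74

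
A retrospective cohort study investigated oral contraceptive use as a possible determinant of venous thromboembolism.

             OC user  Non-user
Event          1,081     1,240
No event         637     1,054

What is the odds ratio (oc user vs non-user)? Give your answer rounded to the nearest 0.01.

1.44

Reading the table with exposure as columns: a = 1081 (OC user, case), b = 637 (OC user, non-case), c = 1240 (Non-user, case), d = 1054.
OR = (a·d)/(b·c) = (1081 × 1054) / (637 × 1240) = 1139374 / 789880 = 1.44246
The odds of venous thromboembolism are about 1.44 times as high in the oc user group.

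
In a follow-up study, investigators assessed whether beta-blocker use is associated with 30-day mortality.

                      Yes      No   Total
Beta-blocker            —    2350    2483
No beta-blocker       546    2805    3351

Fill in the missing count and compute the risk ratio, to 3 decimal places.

The missing cell is in the exposed row: 2483 − 2350 = 133.
So a = 133, b = 2350, c = 546, d = 2805.
RR = [a/(a+b)] / [c/(c+d)] = (133/2483) / (546/3351) = 0.05356/0.16294 = 0.32874

0.329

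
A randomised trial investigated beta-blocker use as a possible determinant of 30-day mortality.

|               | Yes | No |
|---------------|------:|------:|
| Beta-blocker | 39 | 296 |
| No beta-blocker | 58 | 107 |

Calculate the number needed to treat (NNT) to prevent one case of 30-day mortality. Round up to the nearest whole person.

5

Risk in treated group = 39/335 = 0.11642; risk in control = 58/165 = 0.35152.
Absolute risk reduction = 0.35152 − 0.11642 = 0.23510
NNT = 1 / ARR = 1 / 0.23510 = 4.254 → round up → 5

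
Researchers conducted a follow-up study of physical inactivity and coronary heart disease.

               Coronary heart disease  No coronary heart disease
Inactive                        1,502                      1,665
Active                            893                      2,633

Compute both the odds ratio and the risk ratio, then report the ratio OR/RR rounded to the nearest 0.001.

1.420

Cells: a = 1502, b = 1665, c = 893, d = 2633.
OR = (1502·2633)/(1665·893) = 3954766/1486845 = 2.65984
Risk in exposed = 1502/3167 = 0.47427; risk in unexposed = 893/3526 = 0.25326; RR = 1.87263
OR/RR = 2.65984 / 1.87263 = 1.42037
The outcome is not rare, so the OR lies further from 1 than the RR.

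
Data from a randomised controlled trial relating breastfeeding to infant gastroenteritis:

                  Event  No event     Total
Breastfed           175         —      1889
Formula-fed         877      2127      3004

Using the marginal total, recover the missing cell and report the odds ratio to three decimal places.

0.248

The missing cell is in the exposed row: 1889 − 175 = 1714.
So a = 175, b = 1714, c = 877, d = 2127.
OR = (a·d)/(b·c) = (175 × 2127) / (1714 × 877) = 372225 / 1503178 = 0.24763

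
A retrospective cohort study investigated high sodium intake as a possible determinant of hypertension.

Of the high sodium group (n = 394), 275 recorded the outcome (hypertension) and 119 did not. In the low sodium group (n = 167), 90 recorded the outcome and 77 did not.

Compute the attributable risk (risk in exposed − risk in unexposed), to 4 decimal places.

From the description: a = 275, b = 119, c = 90, d = 77.
Risk in exposed = 275/394 = 0.697970; risk in unexposed = 90/167 = 0.538922.
Risk difference = 0.697970 − 0.538922 = 0.159047

0.1590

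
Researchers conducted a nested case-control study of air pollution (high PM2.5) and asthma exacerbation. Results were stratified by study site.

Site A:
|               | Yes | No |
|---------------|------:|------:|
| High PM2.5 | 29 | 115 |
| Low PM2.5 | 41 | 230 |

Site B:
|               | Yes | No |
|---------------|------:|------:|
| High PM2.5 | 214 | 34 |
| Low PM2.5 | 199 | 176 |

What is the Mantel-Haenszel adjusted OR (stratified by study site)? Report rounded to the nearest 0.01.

3.44

OR_MH = Σ(aᵢdᵢ/nᵢ) / Σ(bᵢcᵢ/nᵢ), where nᵢ is the stratum total.
Stratum 1 (Site A): n = 415; a·d/n = 29·230/415 = 16.0723; b·c/n = 115·41/415 = 11.3614
Stratum 2 (Site B): n = 623; a·d/n = 214·176/623 = 60.4559; b·c/n = 34·199/623 = 10.8604
OR_MH = (16.0723 + 60.4559) / (11.3614 + 10.8604) = 76.5281 / 22.2218 = 3.44383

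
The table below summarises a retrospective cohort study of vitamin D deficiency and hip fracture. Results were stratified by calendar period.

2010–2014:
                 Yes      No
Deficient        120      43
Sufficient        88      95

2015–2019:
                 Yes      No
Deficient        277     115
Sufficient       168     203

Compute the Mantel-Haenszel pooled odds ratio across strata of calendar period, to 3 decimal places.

OR_MH = Σ(aᵢdᵢ/nᵢ) / Σ(bᵢcᵢ/nᵢ), where nᵢ is the stratum total.
Stratum 1 (2010–2014): n = 346; a·d/n = 120·95/346 = 32.9480; b·c/n = 43·88/346 = 10.9364
Stratum 2 (2015–2019): n = 763; a·d/n = 277·203/763 = 73.6972; b·c/n = 115·168/763 = 25.3211
OR_MH = (32.9480 + 73.6972) / (10.9364 + 25.3211) = 106.6452 / 36.2575 = 2.94133

2.941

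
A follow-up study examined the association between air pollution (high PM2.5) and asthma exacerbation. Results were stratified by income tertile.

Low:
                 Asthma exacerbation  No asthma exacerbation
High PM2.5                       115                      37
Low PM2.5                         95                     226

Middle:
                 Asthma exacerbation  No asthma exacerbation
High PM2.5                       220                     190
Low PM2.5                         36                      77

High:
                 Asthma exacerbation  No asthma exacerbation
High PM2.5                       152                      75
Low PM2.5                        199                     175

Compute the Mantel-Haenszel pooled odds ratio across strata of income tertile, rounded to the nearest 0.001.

OR_MH = Σ(aᵢdᵢ/nᵢ) / Σ(bᵢcᵢ/nᵢ), where nᵢ is the stratum total.
Stratum 1 (Low): n = 473; a·d/n = 115·226/473 = 54.9471; b·c/n = 37·95/473 = 7.4313
Stratum 2 (Middle): n = 523; a·d/n = 220·77/523 = 32.3901; b·c/n = 190·36/523 = 13.0784
Stratum 3 (High): n = 601; a·d/n = 152·175/601 = 44.2596; b·c/n = 75·199/601 = 24.8336
OR_MH = (54.9471 + 32.3901 + 44.2596) / (7.4313 + 13.0784 + 24.8336) = 131.5968 / 45.3433 = 2.90223

2.902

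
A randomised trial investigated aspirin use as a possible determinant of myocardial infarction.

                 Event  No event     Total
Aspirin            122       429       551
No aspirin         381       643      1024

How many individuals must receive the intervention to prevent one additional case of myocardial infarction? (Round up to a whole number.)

Risk in treated group = 122/551 = 0.22142; risk in control = 381/1024 = 0.37207.
Absolute risk reduction = 0.37207 − 0.22142 = 0.15065
NNT = 1 / ARR = 1 / 0.15065 = 6.638 → round up → 7

7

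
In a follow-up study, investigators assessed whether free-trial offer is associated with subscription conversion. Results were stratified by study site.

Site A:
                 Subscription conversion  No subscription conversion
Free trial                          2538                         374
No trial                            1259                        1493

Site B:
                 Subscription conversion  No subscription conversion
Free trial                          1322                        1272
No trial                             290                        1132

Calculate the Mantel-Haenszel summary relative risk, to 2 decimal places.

2.04

RR_MH = Σ(aᵢ·n₀ᵢ/nᵢ) / Σ(cᵢ·n₁ᵢ/nᵢ), with n₁ᵢ = aᵢ+bᵢ (exposed), n₀ᵢ = cᵢ+dᵢ (unexposed), nᵢ = n₁ᵢ+n₀ᵢ.
Stratum 1 (Site A): n₁ = 2912, n₀ = 2752, n = 5664; a·n₀/n = 2538·2752/5664 = 1233.1525; c·n₁/n = 1259·2912/5664 = 647.2825
Stratum 2 (Site B): n₁ = 2594, n₀ = 1422, n = 4016; a·n₀/n = 1322·1422/4016 = 468.0986; c·n₁/n = 290·2594/4016 = 187.3157
RR_MH = (1233.1525 + 468.0986) / (647.2825 + 187.3157) = 1701.2511 / 834.5982 = 2.03841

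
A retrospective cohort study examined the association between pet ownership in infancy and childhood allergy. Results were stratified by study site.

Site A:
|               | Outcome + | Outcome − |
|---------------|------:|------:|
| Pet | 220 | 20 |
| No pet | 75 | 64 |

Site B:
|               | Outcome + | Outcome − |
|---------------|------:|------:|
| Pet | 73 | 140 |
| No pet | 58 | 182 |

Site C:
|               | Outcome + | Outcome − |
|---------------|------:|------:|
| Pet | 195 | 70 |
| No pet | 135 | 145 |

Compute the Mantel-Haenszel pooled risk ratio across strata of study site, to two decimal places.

1.56

RR_MH = Σ(aᵢ·n₀ᵢ/nᵢ) / Σ(cᵢ·n₁ᵢ/nᵢ), with n₁ᵢ = aᵢ+bᵢ (exposed), n₀ᵢ = cᵢ+dᵢ (unexposed), nᵢ = n₁ᵢ+n₀ᵢ.
Stratum 1 (Site A): n₁ = 240, n₀ = 139, n = 379; a·n₀/n = 220·139/379 = 80.6860; c·n₁/n = 75·240/379 = 47.4934
Stratum 2 (Site B): n₁ = 213, n₀ = 240, n = 453; a·n₀/n = 73·240/453 = 38.6755; c·n₁/n = 58·213/453 = 27.2715
Stratum 3 (Site C): n₁ = 265, n₀ = 280, n = 545; a·n₀/n = 195·280/545 = 100.1835; c·n₁/n = 135·265/545 = 65.6422
RR_MH = (80.6860 + 38.6755 + 100.1835) / (47.4934 + 27.2715 + 65.6422) = 219.5450 / 140.4071 = 1.56363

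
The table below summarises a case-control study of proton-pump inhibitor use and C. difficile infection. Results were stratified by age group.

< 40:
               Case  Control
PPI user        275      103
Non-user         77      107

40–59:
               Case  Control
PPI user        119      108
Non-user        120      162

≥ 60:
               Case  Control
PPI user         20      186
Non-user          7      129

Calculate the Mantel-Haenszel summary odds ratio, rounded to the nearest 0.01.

2.25

OR_MH = Σ(aᵢdᵢ/nᵢ) / Σ(bᵢcᵢ/nᵢ), where nᵢ is the stratum total.
Stratum 1 (< 40): n = 562; a·d/n = 275·107/562 = 52.3577; b·c/n = 103·77/562 = 14.1121
Stratum 2 (40–59): n = 509; a·d/n = 119·162/509 = 37.8743; b·c/n = 108·120/509 = 25.4617
Stratum 3 (≥ 60): n = 342; a·d/n = 20·129/342 = 7.5439; b·c/n = 186·7/342 = 3.8070
OR_MH = (52.3577 + 37.8743 + 7.5439) / (14.1121 + 25.4617 + 3.8070) = 97.7758 / 43.3808 = 2.25389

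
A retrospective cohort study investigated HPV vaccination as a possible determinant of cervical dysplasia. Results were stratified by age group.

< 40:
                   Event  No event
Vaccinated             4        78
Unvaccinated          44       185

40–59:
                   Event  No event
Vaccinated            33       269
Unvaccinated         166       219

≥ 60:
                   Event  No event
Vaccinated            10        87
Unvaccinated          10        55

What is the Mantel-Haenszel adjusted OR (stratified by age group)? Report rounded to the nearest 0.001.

0.200

OR_MH = Σ(aᵢdᵢ/nᵢ) / Σ(bᵢcᵢ/nᵢ), where nᵢ is the stratum total.
Stratum 1 (< 40): n = 311; a·d/n = 4·185/311 = 2.3794; b·c/n = 78·44/311 = 11.0354
Stratum 2 (40–59): n = 687; a·d/n = 33·219/687 = 10.5197; b·c/n = 269·166/687 = 64.9985
Stratum 3 (≥ 60): n = 162; a·d/n = 10·55/162 = 3.3951; b·c/n = 87·10/162 = 5.3704
OR_MH = (2.3794 + 10.5197 + 3.3951) / (11.0354 + 64.9985 + 5.3704) = 16.2941 / 81.4043 = 0.20016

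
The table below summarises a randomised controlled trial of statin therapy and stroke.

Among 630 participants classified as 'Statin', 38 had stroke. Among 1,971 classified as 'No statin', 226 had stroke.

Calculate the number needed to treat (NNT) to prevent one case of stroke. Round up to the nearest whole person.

Risk in treated group = 38/630 = 0.06032; risk in control = 226/1971 = 0.11466.
Absolute risk reduction = 0.11466 − 0.06032 = 0.05435
NNT = 1 / ARR = 1 / 0.05435 = 18.401 → round up → 19

19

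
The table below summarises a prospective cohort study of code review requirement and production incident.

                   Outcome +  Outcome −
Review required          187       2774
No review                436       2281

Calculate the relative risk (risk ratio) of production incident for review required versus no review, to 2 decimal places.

Cells: a = 187, b = 2774, c = 436, d = 2281.
Risk in exposed = 187/2961 = 0.06315; risk in unexposed = 436/2717 = 0.16047.
RR = 0.06315 / 0.16047 = 0.39356
The risk is 61% lower among the exposed than among the unexposed.

0.39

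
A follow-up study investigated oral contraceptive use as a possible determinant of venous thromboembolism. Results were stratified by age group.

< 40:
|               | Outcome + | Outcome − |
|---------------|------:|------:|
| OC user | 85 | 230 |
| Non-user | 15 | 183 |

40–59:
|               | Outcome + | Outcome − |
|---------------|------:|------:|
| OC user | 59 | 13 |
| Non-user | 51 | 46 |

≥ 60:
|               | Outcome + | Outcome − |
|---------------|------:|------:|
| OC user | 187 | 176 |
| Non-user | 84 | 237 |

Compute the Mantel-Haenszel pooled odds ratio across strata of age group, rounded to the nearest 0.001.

OR_MH = Σ(aᵢdᵢ/nᵢ) / Σ(bᵢcᵢ/nᵢ), where nᵢ is the stratum total.
Stratum 1 (< 40): n = 513; a·d/n = 85·183/513 = 30.3216; b·c/n = 230·15/513 = 6.7251
Stratum 2 (40–59): n = 169; a·d/n = 59·46/169 = 16.0592; b·c/n = 13·51/169 = 3.9231
Stratum 3 (≥ 60): n = 684; a·d/n = 187·237/684 = 64.7939; b·c/n = 176·84/684 = 21.6140
OR_MH = (30.3216 + 16.0592 + 64.7939) / (6.7251 + 3.9231 + 21.6140) = 111.1747 / 32.2623 = 3.44597

3.446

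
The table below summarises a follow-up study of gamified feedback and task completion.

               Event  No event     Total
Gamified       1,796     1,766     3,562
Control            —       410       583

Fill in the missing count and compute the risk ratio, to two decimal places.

1.70

The missing cell is in the unexposed row: 583 − 410 = 173.
So a = 1796, b = 1766, c = 173, d = 410.
RR = [a/(a+b)] / [c/(c+d)] = (1796/3562) / (173/583) = 0.50421/0.29674 = 1.69916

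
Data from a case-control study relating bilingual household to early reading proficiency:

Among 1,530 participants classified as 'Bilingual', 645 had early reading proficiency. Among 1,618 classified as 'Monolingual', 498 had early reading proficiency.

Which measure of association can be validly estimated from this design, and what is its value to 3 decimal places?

1.639

From the description: a = 645, b = 885, c = 498, d = 1120.
This is a case-control study: participants were sampled on outcome status, so risks in the source population cannot be estimated directly — relative risk is not valid here. The odds ratio is the appropriate measure.
OR = (a·d)/(b·c) = (645 × 1120) / (885 × 498) = 722400 / 440730 = 1.63910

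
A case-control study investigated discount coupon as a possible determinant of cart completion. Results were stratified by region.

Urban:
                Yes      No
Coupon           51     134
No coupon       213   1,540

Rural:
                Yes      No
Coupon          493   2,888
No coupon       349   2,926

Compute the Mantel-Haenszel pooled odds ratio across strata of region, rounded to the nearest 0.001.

1.548

OR_MH = Σ(aᵢdᵢ/nᵢ) / Σ(bᵢcᵢ/nᵢ), where nᵢ is the stratum total.
Stratum 1 (Urban): n = 1938; a·d/n = 51·1540/1938 = 40.5263; b·c/n = 134·213/1938 = 14.7276
Stratum 2 (Rural): n = 6656; a·d/n = 493·2926/6656 = 216.7245; b·c/n = 2888·349/6656 = 151.4291
OR_MH = (40.5263 + 216.7245) / (14.7276 + 151.4291) = 257.2508 / 166.1566 = 1.54824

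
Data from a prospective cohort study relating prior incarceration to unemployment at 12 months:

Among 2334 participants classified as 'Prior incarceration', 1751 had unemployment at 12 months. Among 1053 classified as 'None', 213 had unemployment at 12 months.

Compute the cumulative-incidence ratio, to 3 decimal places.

From the description: a = 1751, b = 583, c = 213, d = 840.
Risk in exposed = 1751/2334 = 0.75021; risk in unexposed = 213/1053 = 0.20228.
RR = 0.75021 / 0.20228 = 3.70881
The risk among the exposed is 3.71 times that among the unexposed.

3.709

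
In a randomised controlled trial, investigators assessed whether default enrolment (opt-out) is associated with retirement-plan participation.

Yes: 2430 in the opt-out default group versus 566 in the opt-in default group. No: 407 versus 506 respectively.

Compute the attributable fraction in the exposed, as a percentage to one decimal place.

38.4

From the description: a = 2430, b = 407, c = 566, d = 506.
Risk in exposed = 2430/2837 = 0.85654; risk in unexposed = 566/1072 = 0.52799.
RR = 0.85654/0.52799 = 1.62228
AR% = (RR − 1)/RR × 100 = (1.62228 − 1)/1.62228 × 100 = 38.3583%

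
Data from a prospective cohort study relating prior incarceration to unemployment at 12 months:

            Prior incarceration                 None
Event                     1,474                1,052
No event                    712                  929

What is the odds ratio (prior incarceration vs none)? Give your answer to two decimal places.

Reading the table with exposure as columns: a = 1474 (Prior incarceration, case), b = 712 (Prior incarceration, non-case), c = 1052 (None, case), d = 929.
OR = (a·d)/(b·c) = (1474 × 929) / (712 × 1052) = 1369346 / 749024 = 1.82817
The odds of unemployment at 12 months are about 1.83 times as high in the prior incarceration group.

1.83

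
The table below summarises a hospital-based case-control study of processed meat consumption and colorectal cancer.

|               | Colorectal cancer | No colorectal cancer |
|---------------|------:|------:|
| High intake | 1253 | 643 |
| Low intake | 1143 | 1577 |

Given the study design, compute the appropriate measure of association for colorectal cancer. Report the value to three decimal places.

Cells: a = 1253, b = 643, c = 1143, d = 1577.
This is a hospital-based case-control study: participants were sampled on outcome status, so risks in the source population cannot be estimated directly — relative risk is not valid here. The odds ratio is the appropriate measure.
OR = (a·d)/(b·c) = (1253 × 1577) / (643 × 1143) = 1975981 / 734949 = 2.68860

2.689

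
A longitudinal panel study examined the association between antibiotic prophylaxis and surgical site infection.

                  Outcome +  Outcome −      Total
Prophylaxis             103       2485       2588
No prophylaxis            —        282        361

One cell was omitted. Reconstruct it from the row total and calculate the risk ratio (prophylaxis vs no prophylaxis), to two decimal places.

0.18

The missing cell is in the unexposed row: 361 − 282 = 79.
So a = 103, b = 2485, c = 79, d = 282.
RR = [a/(a+b)] / [c/(c+d)] = (103/2588) / (79/361) = 0.03980/0.21884 = 0.18187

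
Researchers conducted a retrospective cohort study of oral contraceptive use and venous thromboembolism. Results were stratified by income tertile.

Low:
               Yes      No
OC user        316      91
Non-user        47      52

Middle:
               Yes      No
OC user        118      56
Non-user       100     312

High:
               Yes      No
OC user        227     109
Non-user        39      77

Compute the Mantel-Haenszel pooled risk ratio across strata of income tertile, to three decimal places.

RR_MH = Σ(aᵢ·n₀ᵢ/nᵢ) / Σ(cᵢ·n₁ᵢ/nᵢ), with n₁ᵢ = aᵢ+bᵢ (exposed), n₀ᵢ = cᵢ+dᵢ (unexposed), nᵢ = n₁ᵢ+n₀ᵢ.
Stratum 1 (Low): n₁ = 407, n₀ = 99, n = 506; a·n₀/n = 316·99/506 = 61.8261; c·n₁/n = 47·407/506 = 37.8043
Stratum 2 (Middle): n₁ = 174, n₀ = 412, n = 586; a·n₀/n = 118·412/586 = 82.9625; c·n₁/n = 100·174/586 = 29.6928
Stratum 3 (High): n₁ = 336, n₀ = 116, n = 452; a·n₀/n = 227·116/452 = 58.2566; c·n₁/n = 39·336/452 = 28.9912
RR_MH = (61.8261 + 82.9625 + 58.2566) / (37.8043 + 29.6928 + 28.9912) = 203.0452 / 96.4883 = 2.10435

2.104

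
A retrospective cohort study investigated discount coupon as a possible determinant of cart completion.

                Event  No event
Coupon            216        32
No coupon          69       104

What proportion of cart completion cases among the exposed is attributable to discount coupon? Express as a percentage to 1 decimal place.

54.2

Cells: a = 216, b = 32, c = 69, d = 104.
Risk in exposed = 216/248 = 0.87097; risk in unexposed = 69/173 = 0.39884.
RR = 0.87097/0.39884 = 2.18373
AR% = (RR − 1)/RR × 100 = (2.18373 − 1)/2.18373 × 100 = 54.2068%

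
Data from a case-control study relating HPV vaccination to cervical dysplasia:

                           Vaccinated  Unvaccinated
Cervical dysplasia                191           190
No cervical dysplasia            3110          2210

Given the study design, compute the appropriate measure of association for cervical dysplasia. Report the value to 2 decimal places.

0.71

Reading the table with exposure as columns: a = 191 (Vaccinated, case), b = 3110 (Vaccinated, non-case), c = 190 (Unvaccinated, case), d = 2210.
This is a case-control study: participants were sampled on outcome status, so risks in the source population cannot be estimated directly — relative risk is not valid here. The odds ratio is the appropriate measure.
OR = (a·d)/(b·c) = (191 × 2210) / (3110 × 190) = 422110 / 590900 = 0.71435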